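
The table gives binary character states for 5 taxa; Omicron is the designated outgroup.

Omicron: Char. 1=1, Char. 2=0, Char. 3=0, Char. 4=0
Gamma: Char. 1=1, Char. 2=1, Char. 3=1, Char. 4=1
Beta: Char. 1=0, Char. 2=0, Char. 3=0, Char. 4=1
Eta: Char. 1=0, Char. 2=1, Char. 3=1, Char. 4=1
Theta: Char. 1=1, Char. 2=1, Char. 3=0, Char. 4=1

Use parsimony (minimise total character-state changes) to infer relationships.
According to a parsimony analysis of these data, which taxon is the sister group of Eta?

Gamma

Character polarity is set by the outgroup: the derived state is whichever differs from the outgroup's state, so for Char. 1 the derived state is '0', and for the remaining characters it is '1'.
Char. 1 groups Beta and Eta, which is incompatible with the clades supported by the remaining characters; treating it as convergent (homoplasy) costs fewer steps than any alternative tree.
Only Eta, Gamma, and Theta show the derived state '1' for Char. 2, supporting them as a clade.
Char. 3: derived state '1' in Eta and Gamma only — synapomorphy for {Eta, Gamma}.
All ingroup taxa share the derived state '1' for Char. 4; it defines the ingroup but does not resolve relationships within it.
Most parsimonious ingroup topology: (((Gamma,Eta),Theta),Beta).
Eta and Gamma form a cherry on this tree, so they are sister taxa.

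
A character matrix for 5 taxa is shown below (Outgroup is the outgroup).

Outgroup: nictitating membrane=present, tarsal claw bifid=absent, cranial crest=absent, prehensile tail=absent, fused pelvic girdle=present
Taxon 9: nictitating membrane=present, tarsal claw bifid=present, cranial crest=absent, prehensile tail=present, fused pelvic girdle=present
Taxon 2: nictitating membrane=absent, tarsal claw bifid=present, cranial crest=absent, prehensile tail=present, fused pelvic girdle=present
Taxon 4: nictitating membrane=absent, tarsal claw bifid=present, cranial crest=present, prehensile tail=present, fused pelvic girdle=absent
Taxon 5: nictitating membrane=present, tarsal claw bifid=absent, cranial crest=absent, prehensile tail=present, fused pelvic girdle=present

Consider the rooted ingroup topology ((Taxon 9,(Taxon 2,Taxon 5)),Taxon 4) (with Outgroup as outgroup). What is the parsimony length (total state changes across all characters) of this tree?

7

Map each character onto ((Taxon 9,(Taxon 2,Taxon 5)),Taxon 4) (rooted by Outgroup) and count the minimum state changes it requires (Fitch parsimony):
nictitating membrane: 2; tarsal claw bifid: 2; cranial crest: 1; prehensile tail: 1; fused pelvic girdle: 1.
Total tree length = 7.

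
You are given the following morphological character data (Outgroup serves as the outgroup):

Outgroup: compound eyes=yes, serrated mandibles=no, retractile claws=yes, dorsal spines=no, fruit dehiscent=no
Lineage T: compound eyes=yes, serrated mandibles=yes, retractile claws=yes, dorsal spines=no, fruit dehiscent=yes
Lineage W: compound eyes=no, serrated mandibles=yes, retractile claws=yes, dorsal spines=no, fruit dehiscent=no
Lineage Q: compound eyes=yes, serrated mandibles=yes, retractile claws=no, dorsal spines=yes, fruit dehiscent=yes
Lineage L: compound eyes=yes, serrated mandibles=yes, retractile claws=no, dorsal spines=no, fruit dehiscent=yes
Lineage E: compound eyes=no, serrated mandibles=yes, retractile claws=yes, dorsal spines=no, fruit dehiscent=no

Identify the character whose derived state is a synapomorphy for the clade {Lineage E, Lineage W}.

compound eyes

Character polarity is set by the outgroup: the derived state is whichever differs from the outgroup's state, so for compound eyes, retractile claws the derived state is 'no', and for the remaining characters it is 'yes'.
compound eyes: derived state 'no' in Lineage E and Lineage W only — synapomorphy for {Lineage E, Lineage W}.
All ingroup taxa share the derived state 'yes' for serrated mandibles; it defines the ingroup but does not resolve relationships within it.
Only Lineage L and Lineage Q show the derived state 'no' for retractile claws, supporting them as a clade.
dorsal spines (derived state 'yes') is unique to Lineage Q (autapomorphy; uninformative for grouping).
fruit dehiscent: derived state 'yes' in Lineage L, Lineage Q, and Lineage T only — synapomorphy for {Lineage L, Lineage Q, Lineage T}.
Most parsimonious ingroup topology: ((Lineage T,(Lineage Q,Lineage L)),(Lineage W,Lineage E)).
The clade {Lineage E, Lineage W} is supported by compound eyes: its derived state 'no' occurs in exactly those taxa and in no other taxon (including the outgroup).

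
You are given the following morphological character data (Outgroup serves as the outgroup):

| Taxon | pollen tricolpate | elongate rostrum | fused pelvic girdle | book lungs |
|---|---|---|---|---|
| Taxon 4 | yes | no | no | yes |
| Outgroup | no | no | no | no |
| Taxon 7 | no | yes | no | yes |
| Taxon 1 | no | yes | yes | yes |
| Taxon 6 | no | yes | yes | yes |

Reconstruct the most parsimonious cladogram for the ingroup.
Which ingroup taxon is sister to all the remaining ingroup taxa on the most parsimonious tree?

Taxon 4

The outgroup has state 'no' for every character, so 'yes' is the derived state throughout.
pollen tricolpate (derived state 'yes') is unique to Taxon 4 (autapomorphy; uninformative for grouping).
elongate rostrum: derived state 'yes' in Taxon 1, Taxon 6, and Taxon 7 only — synapomorphy for {Taxon 1, Taxon 6, Taxon 7}.
fused pelvic girdle: derived state 'yes' in Taxon 1 and Taxon 6 only — synapomorphy for {Taxon 1, Taxon 6}.
All ingroup taxa share the derived state 'yes' for book lungs; it defines the ingroup but does not resolve relationships within it.
Most parsimonious ingroup topology: (((Taxon 6,Taxon 1),Taxon 7),Taxon 4).
Taxon 4 is sister to the clade containing all other ingroup taxa, so it is the earliest-diverging (most basal) ingroup lineage.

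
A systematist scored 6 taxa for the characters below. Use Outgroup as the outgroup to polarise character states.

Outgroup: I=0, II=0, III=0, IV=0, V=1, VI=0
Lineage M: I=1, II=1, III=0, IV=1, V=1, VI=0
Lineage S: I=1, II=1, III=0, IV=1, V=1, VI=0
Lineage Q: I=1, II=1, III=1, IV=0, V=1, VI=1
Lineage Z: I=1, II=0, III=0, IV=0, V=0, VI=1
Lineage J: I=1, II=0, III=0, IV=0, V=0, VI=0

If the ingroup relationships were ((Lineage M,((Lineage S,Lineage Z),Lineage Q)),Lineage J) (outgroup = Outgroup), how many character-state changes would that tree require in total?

10

Map each character onto ((Lineage M,((Lineage S,Lineage Z),Lineage Q)),Lineage J) (rooted by Outgroup) and count the minimum state changes it requires (Fitch parsimony):
I: 1; II: 2; III: 1; IV: 2; V: 2; VI: 2.
Total tree length = 10.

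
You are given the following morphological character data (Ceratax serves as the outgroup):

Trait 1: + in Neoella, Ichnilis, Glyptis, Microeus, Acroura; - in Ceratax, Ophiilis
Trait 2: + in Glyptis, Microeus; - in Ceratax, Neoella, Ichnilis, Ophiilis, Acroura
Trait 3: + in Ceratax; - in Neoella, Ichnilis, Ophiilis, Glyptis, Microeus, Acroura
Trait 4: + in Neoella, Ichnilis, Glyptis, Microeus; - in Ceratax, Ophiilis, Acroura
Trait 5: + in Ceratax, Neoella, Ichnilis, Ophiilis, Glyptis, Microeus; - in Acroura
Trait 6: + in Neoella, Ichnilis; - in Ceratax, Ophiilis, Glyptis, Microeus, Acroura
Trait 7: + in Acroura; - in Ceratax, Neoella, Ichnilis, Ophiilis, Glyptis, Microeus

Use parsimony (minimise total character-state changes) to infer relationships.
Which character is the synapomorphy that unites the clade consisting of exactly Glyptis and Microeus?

Trait 2

Character polarity is set by the outgroup: the derived state is whichever differs from the outgroup's state, so for Trait 3, Trait 5 the derived state is '-', and for the remaining characters it is '+'.
Trait 1 (derived state '+') is shared by Acroura, Glyptis, Ichnilis, Microeus, and Neoella — a synapomorphy uniting that clade.
Trait 2: derived state '+' in Glyptis and Microeus only — synapomorphy for {Glyptis, Microeus}.
All ingroup taxa share the derived state '-' for Trait 3; it defines the ingroup but does not resolve relationships within it.
Trait 4 (derived state '+') is shared by Glyptis, Ichnilis, Microeus, and Neoella — a synapomorphy uniting that clade.
Trait 5: derived state '-' in Acroura only — an autapomorphy, so it tells us nothing about relationships among taxa.
Trait 6: derived state '+' in Ichnilis and Neoella only — synapomorphy for {Ichnilis, Neoella}.
Trait 7: derived state '+' in Acroura only — an autapomorphy, so it tells us nothing about relationships among taxa.
Most parsimonious ingroup topology: ((((Neoella,Ichnilis),(Glyptis,Microeus)),Acroura),Ophiilis).
The clade {Glyptis, Microeus} is supported by Trait 2: its derived state '+' occurs in exactly those taxa and in no other taxon (including the outgroup).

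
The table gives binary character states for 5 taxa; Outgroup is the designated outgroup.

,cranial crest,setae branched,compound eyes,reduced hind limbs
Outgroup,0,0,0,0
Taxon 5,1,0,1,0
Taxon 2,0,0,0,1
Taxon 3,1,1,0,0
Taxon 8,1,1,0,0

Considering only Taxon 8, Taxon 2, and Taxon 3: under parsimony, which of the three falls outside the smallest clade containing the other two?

The outgroup has state '0' for every character, so '1' is the derived state throughout.
cranial crest (derived state '1') is shared by Taxon 3, Taxon 5, and Taxon 8 — a synapomorphy uniting that clade.
setae branched (derived state '1') is shared by Taxon 3 and Taxon 8 — a synapomorphy uniting that clade.
compound eyes (derived state '1') is unique to Taxon 5 (autapomorphy; uninformative for grouping).
reduced hind limbs (derived state '1') is unique to Taxon 2 (autapomorphy; uninformative for grouping).
Most parsimonious ingroup topology: ((Taxon 5,(Taxon 3,Taxon 8)),Taxon 2).
Taxon 8 and Taxon 3 share a more recent common ancestor with each other than either does with Taxon 2, so Taxon 2 is the least closely related of the three.

Taxon 2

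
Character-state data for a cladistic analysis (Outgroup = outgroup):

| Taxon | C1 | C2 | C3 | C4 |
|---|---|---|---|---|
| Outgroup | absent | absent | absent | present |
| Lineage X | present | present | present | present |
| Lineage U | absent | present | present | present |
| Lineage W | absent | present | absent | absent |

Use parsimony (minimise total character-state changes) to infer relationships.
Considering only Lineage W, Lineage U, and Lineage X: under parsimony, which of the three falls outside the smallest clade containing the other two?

Lineage W

Character polarity is set by the outgroup: the derived state is whichever differs from the outgroup's state, so for C4 the derived state is 'absent', and for the remaining characters it is 'present'.
C1: derived state 'present' in Lineage X only — an autapomorphy, so it tells us nothing about relationships among taxa.
All ingroup taxa share the derived state 'present' for C2; it defines the ingroup but does not resolve relationships within it.
C3 (derived state 'present') is shared by Lineage U and Lineage X — a synapomorphy uniting that clade.
C4: derived state 'absent' in Lineage W only — an autapomorphy, so it tells us nothing about relationships among taxa.
Most parsimonious ingroup topology: ((Lineage X,Lineage U),Lineage W).
Lineage U and Lineage X share a more recent common ancestor with each other than either does with Lineage W, so Lineage W is the least closely related of the three.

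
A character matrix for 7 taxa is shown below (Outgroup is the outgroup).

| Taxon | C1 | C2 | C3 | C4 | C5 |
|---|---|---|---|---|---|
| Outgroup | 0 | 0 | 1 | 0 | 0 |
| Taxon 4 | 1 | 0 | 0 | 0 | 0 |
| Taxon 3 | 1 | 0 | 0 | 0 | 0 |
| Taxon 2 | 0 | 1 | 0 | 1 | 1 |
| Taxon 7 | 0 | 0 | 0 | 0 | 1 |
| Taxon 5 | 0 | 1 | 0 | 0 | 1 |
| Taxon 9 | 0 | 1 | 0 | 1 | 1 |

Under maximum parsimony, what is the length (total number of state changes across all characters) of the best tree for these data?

Character polarity is set by the outgroup: the derived state is whichever differs from the outgroup's state, so for C3 the derived state is '0', and for the remaining characters it is '1'.
C1: derived state '1' in Taxon 3 and Taxon 4 only — synapomorphy for {Taxon 3, Taxon 4}.
C2: derived state '1' in Taxon 2, Taxon 5, and Taxon 9 only — synapomorphy for {Taxon 2, Taxon 5, Taxon 9}.
All ingroup taxa share the derived state '0' for C3; it defines the ingroup but does not resolve relationships within it.
Only Taxon 2 and Taxon 9 show the derived state '1' for C4, supporting them as a clade.
Only Taxon 2, Taxon 5, Taxon 7, and Taxon 9 show the derived state '1' for C5, supporting them as a clade.
Most parsimonious ingroup topology: ((Taxon 4,Taxon 3),(((Taxon 2,Taxon 9),Taxon 5),Taxon 7)).
Changes per character on this tree: C1: 1; C2: 1; C3: 1; C4: 1; C5: 1.
Total = 5.

5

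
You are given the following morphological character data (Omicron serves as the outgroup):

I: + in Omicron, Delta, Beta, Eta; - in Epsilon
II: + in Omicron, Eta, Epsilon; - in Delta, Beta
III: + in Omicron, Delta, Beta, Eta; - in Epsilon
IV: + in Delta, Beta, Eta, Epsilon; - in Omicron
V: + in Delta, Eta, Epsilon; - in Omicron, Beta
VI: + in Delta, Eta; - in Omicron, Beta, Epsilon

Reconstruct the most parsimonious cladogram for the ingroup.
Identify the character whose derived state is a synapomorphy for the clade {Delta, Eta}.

VI

Character polarity is set by the outgroup: the derived state is whichever differs from the outgroup's state, so for I, II, III the derived state is '-', and for the remaining characters it is '+'.
I (derived state '-') is unique to Epsilon (autapomorphy; uninformative for grouping).
II groups Beta and Delta, which is incompatible with the clades supported by the remaining characters; treating it as convergent (homoplasy) costs fewer steps than any alternative tree.
III: derived state '-' in Epsilon only — an autapomorphy, so it tells us nothing about relationships among taxa.
All ingroup taxa share the derived state '+' for IV; it defines the ingroup but does not resolve relationships within it.
V (derived state '+') is shared by Delta, Epsilon, and Eta — a synapomorphy uniting that clade.
VI: derived state '+' in Delta and Eta only — synapomorphy for {Delta, Eta}.
Most parsimonious ingroup topology: (((Delta,Eta),Epsilon),Beta).
The clade {Delta, Eta} is supported by VI: its derived state '+' occurs in exactly those taxa and in no other taxon (including the outgroup).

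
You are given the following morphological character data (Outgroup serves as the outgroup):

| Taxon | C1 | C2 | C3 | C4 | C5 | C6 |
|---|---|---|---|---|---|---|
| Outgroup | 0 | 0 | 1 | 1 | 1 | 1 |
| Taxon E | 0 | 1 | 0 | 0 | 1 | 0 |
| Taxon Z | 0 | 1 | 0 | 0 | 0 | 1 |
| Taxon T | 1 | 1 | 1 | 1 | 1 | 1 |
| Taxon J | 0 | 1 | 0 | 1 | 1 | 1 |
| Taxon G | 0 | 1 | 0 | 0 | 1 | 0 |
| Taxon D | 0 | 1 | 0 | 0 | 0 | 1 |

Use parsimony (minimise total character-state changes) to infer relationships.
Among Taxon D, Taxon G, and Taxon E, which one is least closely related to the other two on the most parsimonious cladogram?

Taxon D

Character polarity is set by the outgroup: the derived state is whichever differs from the outgroup's state, so for C3, C4, C5, C6 the derived state is '0', and for the remaining characters it is '1'.
C1: derived state '1' in Taxon T only — an autapomorphy, so it tells us nothing about relationships among taxa.
All ingroup taxa share the derived state '1' for C2; it defines the ingroup but does not resolve relationships within it.
Only Taxon D, Taxon E, Taxon G, Taxon J, and Taxon Z show the derived state '0' for C3, supporting them as a clade.
C4 (derived state '0') is shared by Taxon D, Taxon E, Taxon G, and Taxon Z — a synapomorphy uniting that clade.
Only Taxon D and Taxon Z show the derived state '0' for C5, supporting them as a clade.
C6 (derived state '0') is shared by Taxon E and Taxon G — a synapomorphy uniting that clade.
Most parsimonious ingroup topology: ((((Taxon E,Taxon G),(Taxon Z,Taxon D)),Taxon J),Taxon T).
Taxon G and Taxon E share a more recent common ancestor with each other than either does with Taxon D, so Taxon D is the least closely related of the three.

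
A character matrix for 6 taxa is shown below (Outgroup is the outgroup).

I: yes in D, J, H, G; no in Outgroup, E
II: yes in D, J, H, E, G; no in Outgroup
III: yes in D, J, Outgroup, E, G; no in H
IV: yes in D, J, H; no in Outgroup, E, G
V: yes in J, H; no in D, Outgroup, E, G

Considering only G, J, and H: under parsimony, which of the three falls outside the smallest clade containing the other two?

G

Character polarity is set by the outgroup: the derived state is whichever differs from the outgroup's state, so for III the derived state is 'no', and for the remaining characters it is 'yes'.
I (derived state 'yes') is shared by D, G, H, and J — a synapomorphy uniting that clade.
All ingroup taxa share the derived state 'yes' for II; it defines the ingroup but does not resolve relationships within it.
III: derived state 'no' in H only — an autapomorphy, so it tells us nothing about relationships among taxa.
IV: derived state 'yes' in D, H, and J only — synapomorphy for {D, H, J}.
V (derived state 'yes') is shared by H and J — a synapomorphy uniting that clade.
Most parsimonious ingroup topology: ((((H,J),D),G),E).
J and H share a more recent common ancestor with each other than either does with G, so G is the least closely related of the three.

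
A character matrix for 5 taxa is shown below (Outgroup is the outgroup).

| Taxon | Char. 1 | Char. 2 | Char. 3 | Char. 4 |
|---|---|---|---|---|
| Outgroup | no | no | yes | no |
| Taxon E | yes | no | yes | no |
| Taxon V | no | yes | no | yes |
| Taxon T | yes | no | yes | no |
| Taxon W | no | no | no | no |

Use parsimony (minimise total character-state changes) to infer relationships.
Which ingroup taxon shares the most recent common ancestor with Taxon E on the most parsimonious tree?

Taxon T

Character polarity is set by the outgroup: the derived state is whichever differs from the outgroup's state, so for Char. 3 the derived state is 'no', and for the remaining characters it is 'yes'.
Char. 1: derived state 'yes' in Taxon E and Taxon T only — synapomorphy for {Taxon E, Taxon T}.
Char. 2: derived state 'yes' in Taxon V only — an autapomorphy, so it tells us nothing about relationships among taxa.
Only Taxon V and Taxon W show the derived state 'no' for Char. 3, supporting them as a clade.
Char. 4: derived state 'yes' in Taxon V only — an autapomorphy, so it tells us nothing about relationships among taxa.
Most parsimonious ingroup topology: ((Taxon E,Taxon T),(Taxon V,Taxon W)).
Taxon E and Taxon T form a cherry on this tree, so they are sister taxa.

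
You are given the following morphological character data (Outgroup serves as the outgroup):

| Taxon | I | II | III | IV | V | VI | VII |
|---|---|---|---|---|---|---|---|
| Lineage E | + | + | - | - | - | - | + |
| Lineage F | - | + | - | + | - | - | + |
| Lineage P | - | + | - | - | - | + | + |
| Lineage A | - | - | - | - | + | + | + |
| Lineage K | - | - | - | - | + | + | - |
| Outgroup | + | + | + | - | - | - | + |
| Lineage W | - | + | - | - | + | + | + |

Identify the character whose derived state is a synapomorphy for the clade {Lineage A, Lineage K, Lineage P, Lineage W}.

VI

Character polarity is set by the outgroup: the derived state is whichever differs from the outgroup's state, so for I, II, III, VII the derived state is '-', and for the remaining characters it is '+'.
I (derived state '-') is shared by Lineage A, Lineage F, Lineage K, Lineage P, and Lineage W — a synapomorphy uniting that clade.
II (derived state '-') is shared by Lineage A and Lineage K — a synapomorphy uniting that clade.
All ingroup taxa share the derived state '-' for III; it defines the ingroup but does not resolve relationships within it.
IV (derived state '+') is unique to Lineage F (autapomorphy; uninformative for grouping).
V (derived state '+') is shared by Lineage A, Lineage K, and Lineage W — a synapomorphy uniting that clade.
Only Lineage A, Lineage K, Lineage P, and Lineage W show the derived state '+' for VI, supporting them as a clade.
VII: derived state '-' in Lineage K only — an autapomorphy, so it tells us nothing about relationships among taxa.
Most parsimonious ingroup topology: (Lineage E,((((Lineage K,Lineage A),Lineage W),Lineage P),Lineage F)).
The clade {Lineage A, Lineage K, Lineage P, Lineage W} is supported by VI: its derived state '+' occurs in exactly those taxa and in no other taxon (including the outgroup).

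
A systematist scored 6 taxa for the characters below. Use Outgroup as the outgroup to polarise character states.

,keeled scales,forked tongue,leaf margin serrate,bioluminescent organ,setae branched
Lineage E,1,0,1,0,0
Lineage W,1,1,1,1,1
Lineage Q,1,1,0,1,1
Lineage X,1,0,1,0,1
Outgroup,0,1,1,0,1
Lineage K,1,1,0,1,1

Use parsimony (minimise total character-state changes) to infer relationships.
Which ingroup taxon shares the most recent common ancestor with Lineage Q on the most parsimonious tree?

Lineage K

Character polarity is set by the outgroup: the derived state is whichever differs from the outgroup's state, so for forked tongue, leaf margin serrate, setae branched the derived state is '0', and for the remaining characters it is '1'.
keeled scales (derived state '1') is shared by all ingroup taxa — unites the whole ingroup.
forked tongue (derived state '0') is shared by Lineage E and Lineage X — a synapomorphy uniting that clade.
leaf margin serrate (derived state '0') is shared by Lineage K and Lineage Q — a synapomorphy uniting that clade.
Only Lineage K, Lineage Q, and Lineage W show the derived state '1' for bioluminescent organ, supporting them as a clade.
setae branched: derived state '0' in Lineage E only — an autapomorphy, so it tells us nothing about relationships among taxa.
Most parsimonious ingroup topology: ((Lineage E,Lineage X),(Lineage W,(Lineage Q,Lineage K))).
Lineage Q and Lineage K form a cherry on this tree, so they are sister taxa.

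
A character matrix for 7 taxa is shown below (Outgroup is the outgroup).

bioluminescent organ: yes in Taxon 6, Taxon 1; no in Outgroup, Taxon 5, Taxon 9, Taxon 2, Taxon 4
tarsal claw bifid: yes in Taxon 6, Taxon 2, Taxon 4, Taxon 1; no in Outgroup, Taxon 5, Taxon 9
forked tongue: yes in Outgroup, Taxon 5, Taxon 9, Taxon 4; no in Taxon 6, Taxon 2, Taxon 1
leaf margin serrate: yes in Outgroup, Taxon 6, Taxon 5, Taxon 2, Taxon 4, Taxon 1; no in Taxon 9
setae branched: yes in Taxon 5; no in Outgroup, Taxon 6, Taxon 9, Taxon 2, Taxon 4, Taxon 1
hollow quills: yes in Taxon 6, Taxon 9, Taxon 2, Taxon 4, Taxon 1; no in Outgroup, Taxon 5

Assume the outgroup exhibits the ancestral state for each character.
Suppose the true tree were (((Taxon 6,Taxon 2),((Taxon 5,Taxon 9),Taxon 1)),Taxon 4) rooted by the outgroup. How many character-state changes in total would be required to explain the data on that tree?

Map each character onto (((Taxon 6,Taxon 2),((Taxon 5,Taxon 9),Taxon 1)),Taxon 4) (rooted by Outgroup) and count the minimum state changes it requires (Fitch parsimony):
bioluminescent organ: 2; tarsal claw bifid: 2; forked tongue: 2; leaf margin serrate: 1; setae branched: 1; hollow quills: 2.
Total tree length = 10.

10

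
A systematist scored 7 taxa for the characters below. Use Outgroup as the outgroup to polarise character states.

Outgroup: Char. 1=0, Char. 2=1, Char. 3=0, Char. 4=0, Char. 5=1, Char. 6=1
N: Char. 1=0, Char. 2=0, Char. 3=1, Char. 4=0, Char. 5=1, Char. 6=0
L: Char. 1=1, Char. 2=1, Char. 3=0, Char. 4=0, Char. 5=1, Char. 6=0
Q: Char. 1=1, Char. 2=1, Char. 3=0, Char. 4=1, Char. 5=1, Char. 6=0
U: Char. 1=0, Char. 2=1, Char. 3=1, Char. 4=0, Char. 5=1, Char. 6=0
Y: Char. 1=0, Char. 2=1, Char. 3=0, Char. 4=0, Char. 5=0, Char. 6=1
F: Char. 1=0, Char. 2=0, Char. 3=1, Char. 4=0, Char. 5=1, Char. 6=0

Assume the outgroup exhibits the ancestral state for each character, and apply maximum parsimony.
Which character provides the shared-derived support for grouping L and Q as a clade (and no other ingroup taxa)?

Character polarity is set by the outgroup: the derived state is whichever differs from the outgroup's state, so for Char. 2, Char. 5, Char. 6 the derived state is '0', and for the remaining characters it is '1'.
Char. 1 (derived state '1') is shared by L and Q — a synapomorphy uniting that clade.
Char. 2 (derived state '0') is shared by F and N — a synapomorphy uniting that clade.
Char. 3 (derived state '1') is shared by F, N, and U — a synapomorphy uniting that clade.
Char. 4 (derived state '1') is unique to Q (autapomorphy; uninformative for grouping).
Char. 5: derived state '0' in Y only — an autapomorphy, so it tells us nothing about relationships among taxa.
Char. 6: derived state '0' in F, L, N, Q, and U only — synapomorphy for {F, L, N, Q, U}.
Most parsimonious ingroup topology: ((((N,F),U),(L,Q)),Y).
The clade {L, Q} is supported by Char. 1: its derived state '1' occurs in exactly those taxa and in no other taxon (including the outgroup).

Char. 1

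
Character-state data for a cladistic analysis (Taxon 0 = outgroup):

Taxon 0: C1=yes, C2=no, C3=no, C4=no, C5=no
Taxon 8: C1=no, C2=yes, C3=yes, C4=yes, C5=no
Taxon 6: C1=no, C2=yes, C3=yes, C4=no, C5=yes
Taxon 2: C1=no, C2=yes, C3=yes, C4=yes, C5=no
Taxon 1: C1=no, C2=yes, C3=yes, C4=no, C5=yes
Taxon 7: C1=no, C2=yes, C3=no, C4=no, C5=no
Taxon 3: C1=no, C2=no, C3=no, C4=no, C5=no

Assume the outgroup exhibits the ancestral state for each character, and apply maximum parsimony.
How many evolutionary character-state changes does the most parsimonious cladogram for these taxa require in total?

Character polarity is set by the outgroup: the derived state is whichever differs from the outgroup's state, so for C1 the derived state is 'no', and for the remaining characters it is 'yes'.
C1 (derived state 'no') is shared by all ingroup taxa — unites the whole ingroup.
C2 (derived state 'yes') is shared by Taxon 1, Taxon 2, Taxon 6, Taxon 7, and Taxon 8 — a synapomorphy uniting that clade.
Only Taxon 1, Taxon 2, Taxon 6, and Taxon 8 show the derived state 'yes' for C3, supporting them as a clade.
C4 (derived state 'yes') is shared by Taxon 2 and Taxon 8 — a synapomorphy uniting that clade.
C5 (derived state 'yes') is shared by Taxon 1 and Taxon 6 — a synapomorphy uniting that clade.
Most parsimonious ingroup topology: ((((Taxon 8,Taxon 2),(Taxon 6,Taxon 1)),Taxon 7),Taxon 3).
Changes per character on this tree: C1: 1; C2: 1; C3: 1; C4: 1; C5: 1.
Total = 5.

5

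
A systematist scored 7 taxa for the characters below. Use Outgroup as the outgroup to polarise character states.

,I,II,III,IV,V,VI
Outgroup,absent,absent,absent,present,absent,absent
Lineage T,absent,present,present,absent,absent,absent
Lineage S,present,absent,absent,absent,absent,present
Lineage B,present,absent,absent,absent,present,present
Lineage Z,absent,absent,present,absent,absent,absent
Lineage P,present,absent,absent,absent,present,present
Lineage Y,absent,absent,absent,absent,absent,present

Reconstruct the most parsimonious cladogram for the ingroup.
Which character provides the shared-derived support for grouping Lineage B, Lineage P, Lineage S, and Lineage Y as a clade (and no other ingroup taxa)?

Character polarity is set by the outgroup: the derived state is whichever differs from the outgroup's state, so for IV the derived state is 'absent', and for the remaining characters it is 'present'.
I: derived state 'present' in Lineage B, Lineage P, and Lineage S only — synapomorphy for {Lineage B, Lineage P, Lineage S}.
II: derived state 'present' in Lineage T only — an autapomorphy, so it tells us nothing about relationships among taxa.
Only Lineage T and Lineage Z show the derived state 'present' for III, supporting them as a clade.
IV (derived state 'absent') is shared by all ingroup taxa — unites the whole ingroup.
V: derived state 'present' in Lineage B and Lineage P only — synapomorphy for {Lineage B, Lineage P}.
VI: derived state 'present' in Lineage B, Lineage P, Lineage S, and Lineage Y only — synapomorphy for {Lineage B, Lineage P, Lineage S, Lineage Y}.
Most parsimonious ingroup topology: ((Lineage T,Lineage Z),((Lineage S,(Lineage B,Lineage P)),Lineage Y)).
The clade {Lineage B, Lineage P, Lineage S, Lineage Y} is supported by VI: its derived state 'present' occurs in exactly those taxa and in no other taxon (including the outgroup).

VI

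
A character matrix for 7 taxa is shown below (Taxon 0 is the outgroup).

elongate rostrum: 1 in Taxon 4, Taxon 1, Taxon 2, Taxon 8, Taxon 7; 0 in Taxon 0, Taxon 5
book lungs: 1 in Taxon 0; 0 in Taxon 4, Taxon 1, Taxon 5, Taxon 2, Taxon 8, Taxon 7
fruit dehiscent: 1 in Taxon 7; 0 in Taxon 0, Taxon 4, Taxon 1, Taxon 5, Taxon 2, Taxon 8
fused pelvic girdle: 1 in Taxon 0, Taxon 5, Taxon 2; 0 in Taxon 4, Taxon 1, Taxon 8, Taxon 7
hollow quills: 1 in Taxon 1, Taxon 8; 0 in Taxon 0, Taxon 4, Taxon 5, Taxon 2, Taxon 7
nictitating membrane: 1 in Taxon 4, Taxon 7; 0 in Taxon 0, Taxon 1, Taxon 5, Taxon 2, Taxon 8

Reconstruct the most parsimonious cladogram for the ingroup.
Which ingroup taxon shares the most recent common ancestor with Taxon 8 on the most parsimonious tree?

Taxon 1

Character polarity is set by the outgroup: the derived state is whichever differs from the outgroup's state, so for book lungs, fused pelvic girdle the derived state is '0', and for the remaining characters it is '1'.
elongate rostrum (derived state '1') is shared by Taxon 1, Taxon 2, Taxon 4, Taxon 7, and Taxon 8 — a synapomorphy uniting that clade.
All ingroup taxa share the derived state '0' for book lungs; it defines the ingroup but does not resolve relationships within it.
fruit dehiscent: derived state '1' in Taxon 7 only — an autapomorphy, so it tells us nothing about relationships among taxa.
Only Taxon 1, Taxon 4, Taxon 7, and Taxon 8 show the derived state '0' for fused pelvic girdle, supporting them as a clade.
hollow quills: derived state '1' in Taxon 1 and Taxon 8 only — synapomorphy for {Taxon 1, Taxon 8}.
nictitating membrane (derived state '1') is shared by Taxon 4 and Taxon 7 — a synapomorphy uniting that clade.
Most parsimonious ingroup topology: ((((Taxon 4,Taxon 7),(Taxon 1,Taxon 8)),Taxon 2),Taxon 5).
Taxon 8 and Taxon 1 form a cherry on this tree, so they are sister taxa.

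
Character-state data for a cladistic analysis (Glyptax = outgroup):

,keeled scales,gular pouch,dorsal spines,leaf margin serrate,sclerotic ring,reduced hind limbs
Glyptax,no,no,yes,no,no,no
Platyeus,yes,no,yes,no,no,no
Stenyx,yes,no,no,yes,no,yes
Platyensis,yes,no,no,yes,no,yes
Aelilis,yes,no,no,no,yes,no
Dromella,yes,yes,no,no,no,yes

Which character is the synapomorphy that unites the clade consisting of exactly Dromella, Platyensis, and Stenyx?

reduced hind limbs

Character polarity is set by the outgroup: the derived state is whichever differs from the outgroup's state, so for dorsal spines the derived state is 'no', and for the remaining characters it is 'yes'.
All ingroup taxa share the derived state 'yes' for keeled scales; it defines the ingroup but does not resolve relationships within it.
gular pouch: derived state 'yes' in Dromella only — an autapomorphy, so it tells us nothing about relationships among taxa.
dorsal spines (derived state 'no') is shared by Aelilis, Dromella, Platyensis, and Stenyx — a synapomorphy uniting that clade.
Only Platyensis and Stenyx show the derived state 'yes' for leaf margin serrate, supporting them as a clade.
sclerotic ring: derived state 'yes' in Aelilis only — an autapomorphy, so it tells us nothing about relationships among taxa.
Only Dromella, Platyensis, and Stenyx show the derived state 'yes' for reduced hind limbs, supporting them as a clade.
Most parsimonious ingroup topology: (Platyeus,(((Stenyx,Platyensis),Dromella),Aelilis)).
The clade {Dromella, Platyensis, Stenyx} is supported by reduced hind limbs: its derived state 'yes' occurs in exactly those taxa and in no other taxon (including the outgroup).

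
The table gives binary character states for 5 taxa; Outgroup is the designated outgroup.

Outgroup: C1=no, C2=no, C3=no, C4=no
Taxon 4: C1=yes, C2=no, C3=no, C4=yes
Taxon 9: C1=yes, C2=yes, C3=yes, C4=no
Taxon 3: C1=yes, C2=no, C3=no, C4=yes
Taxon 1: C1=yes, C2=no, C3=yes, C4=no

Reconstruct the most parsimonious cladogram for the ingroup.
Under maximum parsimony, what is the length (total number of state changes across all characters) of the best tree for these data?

4

The outgroup has state 'no' for every character, so 'yes' is the derived state throughout.
C1 (derived state 'yes') is shared by all ingroup taxa — unites the whole ingroup.
C2: derived state 'yes' in Taxon 9 only — an autapomorphy, so it tells us nothing about relationships among taxa.
C3 (derived state 'yes') is shared by Taxon 1 and Taxon 9 — a synapomorphy uniting that clade.
C4 (derived state 'yes') is shared by Taxon 3 and Taxon 4 — a synapomorphy uniting that clade.
Most parsimonious ingroup topology: ((Taxon 1,Taxon 9),(Taxon 3,Taxon 4)).
Changes per character on this tree: C1: 1; C2: 1; C3: 1; C4: 1.
Total = 4.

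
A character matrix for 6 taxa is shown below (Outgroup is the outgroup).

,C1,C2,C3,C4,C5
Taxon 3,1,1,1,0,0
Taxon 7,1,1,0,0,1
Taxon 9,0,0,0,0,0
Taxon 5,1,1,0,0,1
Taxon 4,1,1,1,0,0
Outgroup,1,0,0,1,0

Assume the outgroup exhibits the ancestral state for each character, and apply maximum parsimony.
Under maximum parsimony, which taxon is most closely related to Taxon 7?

Character polarity is set by the outgroup: the derived state is whichever differs from the outgroup's state, so for C1, C4 the derived state is '0', and for the remaining characters it is '1'.
C1 (derived state '0') is unique to Taxon 9 (autapomorphy; uninformative for grouping).
Only Taxon 3, Taxon 4, Taxon 5, and Taxon 7 show the derived state '1' for C2, supporting them as a clade.
C3 (derived state '1') is shared by Taxon 3 and Taxon 4 — a synapomorphy uniting that clade.
C4 (derived state '0') is shared by all ingroup taxa — unites the whole ingroup.
C5 (derived state '1') is shared by Taxon 5 and Taxon 7 — a synapomorphy uniting that clade.
Most parsimonious ingroup topology: (((Taxon 3,Taxon 4),(Taxon 7,Taxon 5)),Taxon 9).
Taxon 7 and Taxon 5 form a cherry on this tree, so they are sister taxa.

Taxon 5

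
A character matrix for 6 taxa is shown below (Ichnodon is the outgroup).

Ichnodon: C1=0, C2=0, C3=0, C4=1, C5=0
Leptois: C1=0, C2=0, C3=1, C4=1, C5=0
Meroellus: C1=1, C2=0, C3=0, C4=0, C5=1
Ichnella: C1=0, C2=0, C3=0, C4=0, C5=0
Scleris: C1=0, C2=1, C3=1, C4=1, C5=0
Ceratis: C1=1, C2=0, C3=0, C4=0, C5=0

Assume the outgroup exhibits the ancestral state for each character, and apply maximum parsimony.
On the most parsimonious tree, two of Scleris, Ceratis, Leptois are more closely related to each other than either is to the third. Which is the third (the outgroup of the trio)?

Ceratis

Character polarity is set by the outgroup: the derived state is whichever differs from the outgroup's state, so for C4 the derived state is '0', and for the remaining characters it is '1'.
Only Ceratis and Meroellus show the derived state '1' for C1, supporting them as a clade.
C2: derived state '1' in Scleris only — an autapomorphy, so it tells us nothing about relationships among taxa.
C3: derived state '1' in Leptois and Scleris only — synapomorphy for {Leptois, Scleris}.
Only Ceratis, Ichnella, and Meroellus show the derived state '0' for C4, supporting them as a clade.
C5: derived state '1' in Meroellus only — an autapomorphy, so it tells us nothing about relationships among taxa.
Most parsimonious ingroup topology: ((Leptois,Scleris),((Meroellus,Ceratis),Ichnella)).
Scleris and Leptois share a more recent common ancestor with each other than either does with Ceratis, so Ceratis is the least closely related of the three.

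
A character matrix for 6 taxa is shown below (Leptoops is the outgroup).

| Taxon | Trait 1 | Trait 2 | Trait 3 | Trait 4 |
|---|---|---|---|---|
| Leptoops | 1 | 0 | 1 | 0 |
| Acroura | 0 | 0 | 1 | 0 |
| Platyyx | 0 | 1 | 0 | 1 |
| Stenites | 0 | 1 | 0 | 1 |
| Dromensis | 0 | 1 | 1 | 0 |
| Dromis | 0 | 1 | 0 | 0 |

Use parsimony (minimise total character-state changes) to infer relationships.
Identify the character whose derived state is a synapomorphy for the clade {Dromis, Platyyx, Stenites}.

Trait 3

Character polarity is set by the outgroup: the derived state is whichever differs from the outgroup's state, so for Trait 1, Trait 3 the derived state is '0', and for the remaining characters it is '1'.
Trait 1 (derived state '0') is shared by all ingroup taxa — unites the whole ingroup.
Trait 2 (derived state '1') is shared by Dromensis, Dromis, Platyyx, and Stenites — a synapomorphy uniting that clade.
Trait 3 (derived state '0') is shared by Dromis, Platyyx, and Stenites — a synapomorphy uniting that clade.
Only Platyyx and Stenites show the derived state '1' for Trait 4, supporting them as a clade.
Most parsimonious ingroup topology: (Acroura,(((Platyyx,Stenites),Dromis),Dromensis)).
The clade {Dromis, Platyyx, Stenites} is supported by Trait 3: its derived state '0' occurs in exactly those taxa and in no other taxon (including the outgroup).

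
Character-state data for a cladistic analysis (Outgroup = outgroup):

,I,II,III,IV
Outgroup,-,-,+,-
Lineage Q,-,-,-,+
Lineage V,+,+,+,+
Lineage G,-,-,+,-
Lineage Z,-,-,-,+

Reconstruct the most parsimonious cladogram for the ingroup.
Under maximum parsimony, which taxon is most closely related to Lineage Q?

Character polarity is set by the outgroup: the derived state is whichever differs from the outgroup's state, so for III the derived state is '-', and for the remaining characters it is '+'.
I: derived state '+' in Lineage V only — an autapomorphy, so it tells us nothing about relationships among taxa.
II: derived state '+' in Lineage V only — an autapomorphy, so it tells us nothing about relationships among taxa.
III (derived state '-') is shared by Lineage Q and Lineage Z — a synapomorphy uniting that clade.
IV: derived state '+' in Lineage Q, Lineage V, and Lineage Z only — synapomorphy for {Lineage Q, Lineage V, Lineage Z}.
Most parsimonious ingroup topology: (((Lineage Q,Lineage Z),Lineage V),Lineage G).
Lineage Q and Lineage Z form a cherry on this tree, so they are sister taxa.

Lineage Z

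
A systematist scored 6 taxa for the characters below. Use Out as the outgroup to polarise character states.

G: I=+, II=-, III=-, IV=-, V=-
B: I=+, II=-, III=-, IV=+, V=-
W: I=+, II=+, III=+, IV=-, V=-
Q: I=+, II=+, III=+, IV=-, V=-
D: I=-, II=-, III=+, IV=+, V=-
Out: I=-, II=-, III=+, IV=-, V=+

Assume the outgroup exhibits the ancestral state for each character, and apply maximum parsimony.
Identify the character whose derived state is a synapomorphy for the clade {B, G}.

Character polarity is set by the outgroup: the derived state is whichever differs from the outgroup's state, so for III, V the derived state is '-', and for the remaining characters it is '+'.
I: derived state '+' in B, G, Q, and W only — synapomorphy for {B, G, Q, W}.
II (derived state '+') is shared by Q and W — a synapomorphy uniting that clade.
Only B and G show the derived state '-' for III, supporting them as a clade.
IV (state '+') occurs in B and D but conflicts with the nesting implied by the other characters — most parsimoniously interpreted as homoplasy.
V (derived state '-') is shared by all ingroup taxa — unites the whole ingroup.
Most parsimonious ingroup topology: (((B,G),(Q,W)),D).
The clade {B, G} is supported by III: its derived state '-' occurs in exactly those taxa and in no other taxon (including the outgroup).

III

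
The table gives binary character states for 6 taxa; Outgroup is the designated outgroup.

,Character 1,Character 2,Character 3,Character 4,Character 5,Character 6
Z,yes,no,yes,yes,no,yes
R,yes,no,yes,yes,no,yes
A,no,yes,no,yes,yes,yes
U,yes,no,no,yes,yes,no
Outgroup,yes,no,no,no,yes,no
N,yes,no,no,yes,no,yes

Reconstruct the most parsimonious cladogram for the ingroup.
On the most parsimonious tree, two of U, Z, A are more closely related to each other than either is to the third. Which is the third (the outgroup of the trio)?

Character polarity is set by the outgroup: the derived state is whichever differs from the outgroup's state, so for Character 1, Character 5 the derived state is 'no', and for the remaining characters it is 'yes'.
Character 1: derived state 'no' in A only — an autapomorphy, so it tells us nothing about relationships among taxa.
Character 2: derived state 'yes' in A only — an autapomorphy, so it tells us nothing about relationships among taxa.
Character 3 (derived state 'yes') is shared by R and Z — a synapomorphy uniting that clade.
Character 4 (derived state 'yes') is shared by all ingroup taxa — unites the whole ingroup.
Character 5 (derived state 'no') is shared by N, R, and Z — a synapomorphy uniting that clade.
Only A, N, R, and Z show the derived state 'yes' for Character 6, supporting them as a clade.
Most parsimonious ingroup topology: ((A,((R,Z),N)),U).
Z and A share a more recent common ancestor with each other than either does with U, so U is the least closely related of the three.

U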